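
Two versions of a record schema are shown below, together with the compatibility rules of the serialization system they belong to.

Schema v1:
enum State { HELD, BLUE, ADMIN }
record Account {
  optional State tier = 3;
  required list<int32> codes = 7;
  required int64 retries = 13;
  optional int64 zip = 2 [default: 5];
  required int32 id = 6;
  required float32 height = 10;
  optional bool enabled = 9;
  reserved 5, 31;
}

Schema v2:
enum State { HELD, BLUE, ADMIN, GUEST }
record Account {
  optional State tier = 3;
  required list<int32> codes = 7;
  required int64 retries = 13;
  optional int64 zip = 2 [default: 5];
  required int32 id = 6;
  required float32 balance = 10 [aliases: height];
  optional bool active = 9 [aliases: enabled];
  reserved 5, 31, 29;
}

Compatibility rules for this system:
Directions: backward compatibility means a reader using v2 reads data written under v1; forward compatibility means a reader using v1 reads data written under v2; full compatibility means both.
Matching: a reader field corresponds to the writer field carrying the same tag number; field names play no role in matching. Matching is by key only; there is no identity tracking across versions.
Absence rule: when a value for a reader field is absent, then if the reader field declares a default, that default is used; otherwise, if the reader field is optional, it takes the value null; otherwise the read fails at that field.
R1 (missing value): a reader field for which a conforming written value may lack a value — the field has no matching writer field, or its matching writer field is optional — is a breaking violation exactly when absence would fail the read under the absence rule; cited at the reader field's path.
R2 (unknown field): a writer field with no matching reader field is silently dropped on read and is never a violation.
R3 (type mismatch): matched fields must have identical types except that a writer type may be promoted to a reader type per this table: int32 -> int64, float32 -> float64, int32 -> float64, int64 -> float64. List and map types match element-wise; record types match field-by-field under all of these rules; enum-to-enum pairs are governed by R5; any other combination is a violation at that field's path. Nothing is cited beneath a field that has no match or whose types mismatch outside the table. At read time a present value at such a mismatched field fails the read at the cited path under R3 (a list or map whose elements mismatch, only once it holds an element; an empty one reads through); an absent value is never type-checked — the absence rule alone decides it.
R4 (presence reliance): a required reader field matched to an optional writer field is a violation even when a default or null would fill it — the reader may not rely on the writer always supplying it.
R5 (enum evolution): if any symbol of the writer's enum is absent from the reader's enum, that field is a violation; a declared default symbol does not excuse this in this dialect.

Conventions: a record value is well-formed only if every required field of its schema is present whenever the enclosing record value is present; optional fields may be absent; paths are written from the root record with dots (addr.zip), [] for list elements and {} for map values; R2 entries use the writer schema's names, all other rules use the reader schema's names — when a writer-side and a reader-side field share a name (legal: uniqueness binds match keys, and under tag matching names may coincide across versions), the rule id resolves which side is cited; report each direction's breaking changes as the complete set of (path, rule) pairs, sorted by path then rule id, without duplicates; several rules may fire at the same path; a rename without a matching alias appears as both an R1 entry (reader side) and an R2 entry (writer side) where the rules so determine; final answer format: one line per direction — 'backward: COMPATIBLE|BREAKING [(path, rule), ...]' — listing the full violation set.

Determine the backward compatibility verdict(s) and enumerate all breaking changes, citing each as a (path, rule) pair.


backward: COMPATIBLE []

arrows below run writer -> reader for Account
checking backward for Account: reader v2 against writer v1:
  State -> State, writer optional: tier aligns to tier
  list<int32> -> list<int32>, writer required: codes aligns to codes
  int64 -> int64, writer required: retries aligns to retries
  int64 -> int64, writer optional: zip aligns to zip
  int32 -> int32, writer required: id aligns to id
  float32 -> float32, writer required: balance aligns to height
  bool -> bool, writer optional: active aligns to enabled
  => no violations; backward on Account: COMPATIBLE
diffs on Account not affecting the asked answer:
  renamed field enabled to active in record Account (alias enabled declared on the renamed field) -> inert for the asked Account verdict: nothing fires
  enum State (field tier in record Account): symbol GUEST added -> fires only in the forward direction of Account, which is not asked here
  renamed field height to balance in record Account (alias height declared on the renamed field) -> inert for the asked Account verdict: nothing fires


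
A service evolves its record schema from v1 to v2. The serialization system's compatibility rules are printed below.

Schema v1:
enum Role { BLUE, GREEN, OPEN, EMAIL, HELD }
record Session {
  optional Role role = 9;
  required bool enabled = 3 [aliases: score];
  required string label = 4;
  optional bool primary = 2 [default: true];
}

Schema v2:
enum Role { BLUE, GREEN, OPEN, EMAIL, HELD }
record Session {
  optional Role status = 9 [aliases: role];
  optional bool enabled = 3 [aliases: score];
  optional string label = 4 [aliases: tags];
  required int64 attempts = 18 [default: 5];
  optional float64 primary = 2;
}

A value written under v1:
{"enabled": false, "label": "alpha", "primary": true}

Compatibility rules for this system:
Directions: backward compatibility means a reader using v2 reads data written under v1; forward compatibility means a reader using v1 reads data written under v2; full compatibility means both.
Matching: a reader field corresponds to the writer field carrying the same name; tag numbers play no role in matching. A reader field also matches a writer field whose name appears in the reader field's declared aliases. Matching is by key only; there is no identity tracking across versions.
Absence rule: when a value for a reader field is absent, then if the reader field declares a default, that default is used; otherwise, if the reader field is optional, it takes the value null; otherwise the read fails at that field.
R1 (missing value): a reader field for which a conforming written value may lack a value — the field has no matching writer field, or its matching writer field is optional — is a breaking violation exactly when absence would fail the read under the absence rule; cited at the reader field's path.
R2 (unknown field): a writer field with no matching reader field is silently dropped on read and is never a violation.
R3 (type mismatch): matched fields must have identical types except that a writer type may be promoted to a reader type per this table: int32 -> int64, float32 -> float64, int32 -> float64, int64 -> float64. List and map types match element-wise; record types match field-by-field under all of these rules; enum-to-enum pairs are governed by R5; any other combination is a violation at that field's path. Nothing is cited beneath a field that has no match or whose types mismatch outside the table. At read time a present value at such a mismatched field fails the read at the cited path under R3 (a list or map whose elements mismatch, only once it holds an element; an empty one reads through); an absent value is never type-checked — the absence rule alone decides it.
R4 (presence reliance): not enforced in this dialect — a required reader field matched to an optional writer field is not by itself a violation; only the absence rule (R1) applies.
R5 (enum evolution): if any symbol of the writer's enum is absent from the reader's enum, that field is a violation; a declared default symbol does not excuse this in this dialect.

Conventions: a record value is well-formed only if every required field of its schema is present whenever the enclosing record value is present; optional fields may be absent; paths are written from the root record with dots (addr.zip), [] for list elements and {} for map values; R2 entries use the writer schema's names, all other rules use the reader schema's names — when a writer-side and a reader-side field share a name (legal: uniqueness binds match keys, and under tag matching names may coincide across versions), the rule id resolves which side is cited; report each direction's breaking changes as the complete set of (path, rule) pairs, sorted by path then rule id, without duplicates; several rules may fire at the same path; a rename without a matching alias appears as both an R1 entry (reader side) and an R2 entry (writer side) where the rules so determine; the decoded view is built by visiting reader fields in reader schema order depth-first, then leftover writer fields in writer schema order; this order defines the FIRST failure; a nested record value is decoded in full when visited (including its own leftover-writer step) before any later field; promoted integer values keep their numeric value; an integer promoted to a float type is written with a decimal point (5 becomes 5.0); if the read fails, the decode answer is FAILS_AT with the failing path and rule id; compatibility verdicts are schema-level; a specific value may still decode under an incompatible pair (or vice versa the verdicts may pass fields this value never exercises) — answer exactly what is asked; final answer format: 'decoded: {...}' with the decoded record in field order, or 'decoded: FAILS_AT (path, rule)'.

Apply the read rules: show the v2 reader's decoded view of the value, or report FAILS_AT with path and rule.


arrows below run writer -> reader for Session
decode walk for Session under reader schema v2:
  status := null (missing; optional => null)
  enabled := false
  label := "alpha"
  attempts := 5 (missing; default applied)
  read fails at primary under R3
  => FAILS_AT (primary, R3)
the other Session changes do not affect what is asked:
  field enabled in record Session: required changed to optional -> affects the rule determinations only; this particular Session value decodes identically
  field label in record Session: required changed to optional -> affects the rule determinations only; this particular Session value decodes identically
  renamed field role to status in record Session (alias role declared on the renamed field) -> no rule fires on it and the decoded Session view is identical with or without it
  added field attempts to record Session: required int64, tag 18, default 5 (in v2 it sits immediately before primary) -> no rule fires on it and the decoded Session view is identical with or without it

decoded: FAILS_AT (primary, R3)


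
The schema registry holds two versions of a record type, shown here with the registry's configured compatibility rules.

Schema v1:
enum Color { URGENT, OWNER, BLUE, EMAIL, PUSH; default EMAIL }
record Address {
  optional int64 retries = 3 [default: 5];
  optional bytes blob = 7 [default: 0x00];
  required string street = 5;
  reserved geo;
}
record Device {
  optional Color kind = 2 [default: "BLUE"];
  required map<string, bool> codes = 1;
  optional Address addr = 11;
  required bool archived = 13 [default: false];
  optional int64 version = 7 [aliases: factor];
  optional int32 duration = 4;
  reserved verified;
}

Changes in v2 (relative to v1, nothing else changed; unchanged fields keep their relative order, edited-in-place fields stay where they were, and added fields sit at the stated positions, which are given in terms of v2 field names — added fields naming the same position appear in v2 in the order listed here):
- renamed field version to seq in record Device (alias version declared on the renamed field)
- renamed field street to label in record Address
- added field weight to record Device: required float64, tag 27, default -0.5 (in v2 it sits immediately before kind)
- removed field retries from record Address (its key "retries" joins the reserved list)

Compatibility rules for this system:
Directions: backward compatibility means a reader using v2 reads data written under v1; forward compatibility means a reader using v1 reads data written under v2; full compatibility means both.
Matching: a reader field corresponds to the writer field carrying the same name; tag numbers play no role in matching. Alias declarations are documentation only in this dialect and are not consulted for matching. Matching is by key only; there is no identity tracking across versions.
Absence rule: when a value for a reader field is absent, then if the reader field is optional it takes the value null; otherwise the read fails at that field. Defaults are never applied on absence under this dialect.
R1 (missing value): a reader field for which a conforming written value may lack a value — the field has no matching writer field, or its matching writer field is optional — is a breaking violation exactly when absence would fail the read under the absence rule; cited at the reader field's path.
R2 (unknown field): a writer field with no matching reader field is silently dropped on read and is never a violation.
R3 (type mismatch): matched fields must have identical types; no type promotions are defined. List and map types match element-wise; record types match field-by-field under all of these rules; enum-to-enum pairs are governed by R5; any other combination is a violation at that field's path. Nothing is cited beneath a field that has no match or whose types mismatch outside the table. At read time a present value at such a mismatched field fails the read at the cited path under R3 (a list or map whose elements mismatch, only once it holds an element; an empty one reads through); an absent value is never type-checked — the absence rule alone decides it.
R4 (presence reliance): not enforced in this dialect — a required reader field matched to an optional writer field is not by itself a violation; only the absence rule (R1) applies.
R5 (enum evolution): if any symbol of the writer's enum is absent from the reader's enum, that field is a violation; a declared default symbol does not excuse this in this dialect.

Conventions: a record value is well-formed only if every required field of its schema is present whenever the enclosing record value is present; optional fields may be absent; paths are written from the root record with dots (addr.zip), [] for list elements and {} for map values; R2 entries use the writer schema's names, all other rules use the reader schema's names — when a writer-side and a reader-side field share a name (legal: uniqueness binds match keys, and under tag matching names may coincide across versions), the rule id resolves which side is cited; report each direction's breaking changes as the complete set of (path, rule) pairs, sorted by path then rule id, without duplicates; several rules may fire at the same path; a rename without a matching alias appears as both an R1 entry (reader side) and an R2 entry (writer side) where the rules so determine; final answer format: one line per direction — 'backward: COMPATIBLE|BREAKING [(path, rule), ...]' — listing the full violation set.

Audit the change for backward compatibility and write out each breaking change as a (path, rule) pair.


each type pair in Device: writer, then reader
backward analysis of Device with v2 as reader and v1 as writer:
  weight: no writer-side match
  writer optional, Color -> Color: reader kind maps from writer kind
  writer required, map<string, bool> -> map<string, bool>: reader codes maps from writer codes
  writer optional, Address -> Address: reader addr maps from writer addr
  writer required, bool -> bool: reader archived maps from writer archived
  seq: no writer-side match
  writer optional, int32 -> int32: reader duration maps from writer duration
  writer field version has no reader counterpart
  writer optional, bytes -> bytes: reader addr.blob maps from writer addr.blob
  addr.label: no writer-side match
  writer field addr.retries has no reader counterpart
  writer field addr.street has no reader counterpart
  rule R1 violated at addr.label
  rule R1 violated at weight
  backward on Device therefore BREAKING (2)
remaining Device differences; none change what is asked:
  renamed field version to seq in record Device (alias version declared on the renamed field) -> fires no rule on Device, leaving the asked answer as it is
  removed field retries from record Address (its key "retries" joins the reserved list) -> fires no rule on Device, leaving the asked answer as it is

backward: BREAKING [(addr.label, R1), (weight, R1)]


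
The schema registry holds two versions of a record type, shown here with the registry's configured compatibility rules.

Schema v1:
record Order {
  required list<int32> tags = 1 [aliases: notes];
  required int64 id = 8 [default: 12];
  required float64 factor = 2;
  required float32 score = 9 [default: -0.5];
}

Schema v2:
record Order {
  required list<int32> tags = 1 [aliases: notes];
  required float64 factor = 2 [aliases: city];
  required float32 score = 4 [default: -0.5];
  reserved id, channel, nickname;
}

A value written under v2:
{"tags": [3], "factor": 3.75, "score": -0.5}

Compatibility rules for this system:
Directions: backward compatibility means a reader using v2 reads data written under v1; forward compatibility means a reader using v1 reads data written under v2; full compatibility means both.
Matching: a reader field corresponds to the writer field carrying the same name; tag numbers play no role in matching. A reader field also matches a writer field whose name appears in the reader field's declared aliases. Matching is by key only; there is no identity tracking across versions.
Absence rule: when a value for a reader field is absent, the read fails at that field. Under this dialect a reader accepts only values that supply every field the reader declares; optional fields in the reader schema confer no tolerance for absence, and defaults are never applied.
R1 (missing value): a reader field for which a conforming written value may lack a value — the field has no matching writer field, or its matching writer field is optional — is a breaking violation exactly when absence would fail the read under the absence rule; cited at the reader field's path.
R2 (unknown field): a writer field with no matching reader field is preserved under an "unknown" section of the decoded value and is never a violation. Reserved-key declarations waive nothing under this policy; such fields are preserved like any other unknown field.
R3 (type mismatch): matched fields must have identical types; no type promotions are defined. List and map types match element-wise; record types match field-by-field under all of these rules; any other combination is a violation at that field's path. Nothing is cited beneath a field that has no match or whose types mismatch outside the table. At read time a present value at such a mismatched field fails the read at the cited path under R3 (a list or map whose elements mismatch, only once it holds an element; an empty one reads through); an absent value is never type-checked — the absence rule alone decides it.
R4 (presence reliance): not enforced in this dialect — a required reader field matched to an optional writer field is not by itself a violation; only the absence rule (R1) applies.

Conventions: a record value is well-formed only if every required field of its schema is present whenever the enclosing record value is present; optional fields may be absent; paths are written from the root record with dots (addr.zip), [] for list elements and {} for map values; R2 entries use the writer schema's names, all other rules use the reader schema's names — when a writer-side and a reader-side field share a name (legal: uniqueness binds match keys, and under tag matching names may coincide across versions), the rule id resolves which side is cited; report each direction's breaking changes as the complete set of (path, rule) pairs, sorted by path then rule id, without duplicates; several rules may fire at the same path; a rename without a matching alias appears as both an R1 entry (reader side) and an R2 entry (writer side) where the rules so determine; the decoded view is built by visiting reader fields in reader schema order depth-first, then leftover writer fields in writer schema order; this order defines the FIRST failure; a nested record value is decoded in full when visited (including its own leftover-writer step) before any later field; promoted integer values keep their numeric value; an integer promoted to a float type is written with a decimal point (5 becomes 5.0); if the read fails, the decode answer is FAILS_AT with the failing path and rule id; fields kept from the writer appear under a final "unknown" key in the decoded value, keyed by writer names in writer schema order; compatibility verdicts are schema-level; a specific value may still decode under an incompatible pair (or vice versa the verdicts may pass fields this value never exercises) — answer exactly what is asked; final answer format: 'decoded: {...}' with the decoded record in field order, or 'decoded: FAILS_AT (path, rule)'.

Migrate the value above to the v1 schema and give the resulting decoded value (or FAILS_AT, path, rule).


each type pair in Order: writer, then reader
migrating the Order value to v1:
  tags := [3]
  read fails at id under R1 (no fill)
  => FAILS_AT (id, R1)
remaining Order differences; none change what is asked:
  field score in record Order: tag 9 changed to 4 -> inert under this dialect — no rule fires on Order and the result does not move

decoded: FAILS_AT (id, R1)


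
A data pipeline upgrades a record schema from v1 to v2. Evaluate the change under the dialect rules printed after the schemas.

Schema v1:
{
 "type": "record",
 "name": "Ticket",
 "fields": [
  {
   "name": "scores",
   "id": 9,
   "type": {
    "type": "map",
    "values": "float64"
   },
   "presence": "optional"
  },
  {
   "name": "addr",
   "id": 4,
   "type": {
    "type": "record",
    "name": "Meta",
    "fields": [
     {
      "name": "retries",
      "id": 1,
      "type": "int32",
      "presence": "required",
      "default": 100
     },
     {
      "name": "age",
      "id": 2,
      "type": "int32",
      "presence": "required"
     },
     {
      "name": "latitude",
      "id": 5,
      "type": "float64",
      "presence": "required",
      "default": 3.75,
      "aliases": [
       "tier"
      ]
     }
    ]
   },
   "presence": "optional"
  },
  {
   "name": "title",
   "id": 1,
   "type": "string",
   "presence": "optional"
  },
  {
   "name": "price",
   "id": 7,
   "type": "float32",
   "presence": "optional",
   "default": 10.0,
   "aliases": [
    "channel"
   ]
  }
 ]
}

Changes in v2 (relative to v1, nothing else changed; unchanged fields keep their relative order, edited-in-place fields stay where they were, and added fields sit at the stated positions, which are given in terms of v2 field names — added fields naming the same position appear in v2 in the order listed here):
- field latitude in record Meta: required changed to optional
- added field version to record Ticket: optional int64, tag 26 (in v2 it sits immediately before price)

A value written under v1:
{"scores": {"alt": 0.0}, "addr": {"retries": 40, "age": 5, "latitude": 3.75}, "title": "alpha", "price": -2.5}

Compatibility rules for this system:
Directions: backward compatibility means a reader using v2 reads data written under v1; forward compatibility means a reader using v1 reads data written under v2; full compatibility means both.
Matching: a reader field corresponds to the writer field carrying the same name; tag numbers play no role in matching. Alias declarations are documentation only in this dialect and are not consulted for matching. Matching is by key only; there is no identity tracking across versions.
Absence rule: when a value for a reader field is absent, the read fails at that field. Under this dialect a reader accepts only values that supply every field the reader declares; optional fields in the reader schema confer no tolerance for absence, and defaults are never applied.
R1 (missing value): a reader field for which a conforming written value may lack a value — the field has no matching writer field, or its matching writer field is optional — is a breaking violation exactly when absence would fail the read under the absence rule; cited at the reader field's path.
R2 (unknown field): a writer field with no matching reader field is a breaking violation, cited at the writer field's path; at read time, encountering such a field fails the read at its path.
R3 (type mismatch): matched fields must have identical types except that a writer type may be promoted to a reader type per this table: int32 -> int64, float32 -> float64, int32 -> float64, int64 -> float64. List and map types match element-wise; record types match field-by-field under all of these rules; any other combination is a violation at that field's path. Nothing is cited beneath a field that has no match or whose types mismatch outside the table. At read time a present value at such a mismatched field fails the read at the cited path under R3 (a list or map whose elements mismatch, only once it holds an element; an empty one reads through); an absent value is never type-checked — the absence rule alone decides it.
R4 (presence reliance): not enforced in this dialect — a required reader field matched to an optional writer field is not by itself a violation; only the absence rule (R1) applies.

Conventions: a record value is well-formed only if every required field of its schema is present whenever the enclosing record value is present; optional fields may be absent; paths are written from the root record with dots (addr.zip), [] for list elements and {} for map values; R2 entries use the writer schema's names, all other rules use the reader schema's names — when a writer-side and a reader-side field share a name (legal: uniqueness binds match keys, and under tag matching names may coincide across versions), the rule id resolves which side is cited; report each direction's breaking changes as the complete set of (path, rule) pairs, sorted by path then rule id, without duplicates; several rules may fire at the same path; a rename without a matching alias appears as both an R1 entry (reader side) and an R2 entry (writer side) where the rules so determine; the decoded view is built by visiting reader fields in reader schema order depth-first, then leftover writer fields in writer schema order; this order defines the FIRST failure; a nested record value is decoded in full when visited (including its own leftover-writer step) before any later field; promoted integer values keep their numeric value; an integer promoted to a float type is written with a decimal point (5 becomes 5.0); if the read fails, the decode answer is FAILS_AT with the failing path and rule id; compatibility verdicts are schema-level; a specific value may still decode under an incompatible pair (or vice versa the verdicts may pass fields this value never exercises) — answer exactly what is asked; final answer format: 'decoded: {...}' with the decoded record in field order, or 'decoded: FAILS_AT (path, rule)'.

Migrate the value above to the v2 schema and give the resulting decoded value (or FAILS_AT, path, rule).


each type pair in Ticket: writer, then reader
decode (reader v2):
  scores := {"alt": 0.0}
  addr.retries := 40
  addr.age := 5
  addr.latitude := 3.75
  title := "alpha"
  read fails at version under R1 (no fill)
  => FAILS_AT (version, R1)
ruling out the remaining Ticket differences:
  field latitude in record Meta: required changed to optional -> changes Ticket's schema-level verdicts only — the decode of this value is the same

decoded: FAILS_AT (version, R1)


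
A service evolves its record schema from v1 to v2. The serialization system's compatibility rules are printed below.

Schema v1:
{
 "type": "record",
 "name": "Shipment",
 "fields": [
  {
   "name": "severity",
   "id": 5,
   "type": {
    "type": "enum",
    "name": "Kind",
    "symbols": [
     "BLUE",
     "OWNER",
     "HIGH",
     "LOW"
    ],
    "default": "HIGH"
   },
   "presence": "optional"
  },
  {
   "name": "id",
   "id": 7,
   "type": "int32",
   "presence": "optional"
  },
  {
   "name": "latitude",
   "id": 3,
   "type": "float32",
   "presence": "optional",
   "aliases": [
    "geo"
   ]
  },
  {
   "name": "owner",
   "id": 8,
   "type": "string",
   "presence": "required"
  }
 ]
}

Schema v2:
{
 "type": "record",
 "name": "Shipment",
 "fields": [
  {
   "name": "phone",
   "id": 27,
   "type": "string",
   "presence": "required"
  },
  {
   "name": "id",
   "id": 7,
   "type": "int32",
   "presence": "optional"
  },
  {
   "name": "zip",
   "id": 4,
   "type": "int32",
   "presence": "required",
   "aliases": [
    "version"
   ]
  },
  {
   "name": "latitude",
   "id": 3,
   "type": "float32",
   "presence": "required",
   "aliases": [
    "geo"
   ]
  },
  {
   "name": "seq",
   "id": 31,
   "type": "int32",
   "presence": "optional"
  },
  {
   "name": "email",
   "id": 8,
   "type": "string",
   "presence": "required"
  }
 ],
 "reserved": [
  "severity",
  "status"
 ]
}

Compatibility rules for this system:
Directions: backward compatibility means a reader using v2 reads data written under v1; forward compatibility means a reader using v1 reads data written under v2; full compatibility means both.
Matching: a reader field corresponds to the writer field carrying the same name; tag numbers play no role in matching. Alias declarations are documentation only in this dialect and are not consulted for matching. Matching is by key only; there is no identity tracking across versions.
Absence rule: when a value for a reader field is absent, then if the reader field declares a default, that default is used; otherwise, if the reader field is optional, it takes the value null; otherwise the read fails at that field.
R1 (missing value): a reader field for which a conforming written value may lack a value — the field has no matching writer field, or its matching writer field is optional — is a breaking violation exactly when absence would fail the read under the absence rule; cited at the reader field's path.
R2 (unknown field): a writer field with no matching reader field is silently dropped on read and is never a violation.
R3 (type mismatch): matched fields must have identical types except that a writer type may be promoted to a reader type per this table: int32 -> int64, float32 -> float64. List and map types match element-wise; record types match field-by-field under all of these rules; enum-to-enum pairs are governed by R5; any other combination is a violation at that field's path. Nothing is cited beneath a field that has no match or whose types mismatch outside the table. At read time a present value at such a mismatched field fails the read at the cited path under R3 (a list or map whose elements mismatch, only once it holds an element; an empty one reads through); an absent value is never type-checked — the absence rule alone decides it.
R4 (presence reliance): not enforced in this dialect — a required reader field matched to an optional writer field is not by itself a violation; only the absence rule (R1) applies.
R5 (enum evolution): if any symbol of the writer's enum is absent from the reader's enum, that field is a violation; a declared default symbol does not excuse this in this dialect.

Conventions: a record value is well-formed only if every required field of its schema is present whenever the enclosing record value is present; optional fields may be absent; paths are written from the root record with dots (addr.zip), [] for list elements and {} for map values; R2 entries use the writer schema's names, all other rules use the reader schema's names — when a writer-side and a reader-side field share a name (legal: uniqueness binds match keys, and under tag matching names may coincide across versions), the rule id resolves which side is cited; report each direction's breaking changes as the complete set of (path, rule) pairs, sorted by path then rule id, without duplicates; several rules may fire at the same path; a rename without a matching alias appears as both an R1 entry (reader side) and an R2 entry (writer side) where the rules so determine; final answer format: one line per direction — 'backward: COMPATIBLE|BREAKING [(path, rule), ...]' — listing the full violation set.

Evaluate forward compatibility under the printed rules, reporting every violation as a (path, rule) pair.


forward: BREAKING [(owner, R1)]

in Shipment below, arrows point writer -> reader
forward analysis of Shipment with v1 as reader and v2 as writer:
  severity: no writer-side match
  writer optional, int32 -> int32: reader id maps from writer id
  writer required, float32 -> float32: reader latitude maps from writer latitude
  owner: no writer-side match
  phone (writer side), unknown to reader
  zip (writer side), unknown to reader
  seq (writer side), unknown to reader
  email (writer side), unknown to reader
  R1 fires at owner
  => forward verdict for Shipment: BREAKING, 1 violation(s)
checking off the Shipment differences that do not matter here:
  field latitude in record Shipment: optional changed to required -> its effect on Shipment is confined to the backward direction, not asked
  added field phone to record Shipment: required string, tag 27 (in v2 it sits immediately before id) -> its effect on Shipment is confined to the backward direction, not asked
  added field seq to record Shipment: optional int32, tag 31 (in v2 it sits immediately before email) -> triggers nothing under Shipment's printed rules — same verdict
  removed field severity from record Shipment (its key "severity" joins the reserved list) -> triggers nothing under Shipment's printed rules — same verdict
  added field zip to record Shipment: required int32, tag 4 (in v2 it sits immediately before latitude) -> its effect on Shipment is confined to the backward direction, not asked


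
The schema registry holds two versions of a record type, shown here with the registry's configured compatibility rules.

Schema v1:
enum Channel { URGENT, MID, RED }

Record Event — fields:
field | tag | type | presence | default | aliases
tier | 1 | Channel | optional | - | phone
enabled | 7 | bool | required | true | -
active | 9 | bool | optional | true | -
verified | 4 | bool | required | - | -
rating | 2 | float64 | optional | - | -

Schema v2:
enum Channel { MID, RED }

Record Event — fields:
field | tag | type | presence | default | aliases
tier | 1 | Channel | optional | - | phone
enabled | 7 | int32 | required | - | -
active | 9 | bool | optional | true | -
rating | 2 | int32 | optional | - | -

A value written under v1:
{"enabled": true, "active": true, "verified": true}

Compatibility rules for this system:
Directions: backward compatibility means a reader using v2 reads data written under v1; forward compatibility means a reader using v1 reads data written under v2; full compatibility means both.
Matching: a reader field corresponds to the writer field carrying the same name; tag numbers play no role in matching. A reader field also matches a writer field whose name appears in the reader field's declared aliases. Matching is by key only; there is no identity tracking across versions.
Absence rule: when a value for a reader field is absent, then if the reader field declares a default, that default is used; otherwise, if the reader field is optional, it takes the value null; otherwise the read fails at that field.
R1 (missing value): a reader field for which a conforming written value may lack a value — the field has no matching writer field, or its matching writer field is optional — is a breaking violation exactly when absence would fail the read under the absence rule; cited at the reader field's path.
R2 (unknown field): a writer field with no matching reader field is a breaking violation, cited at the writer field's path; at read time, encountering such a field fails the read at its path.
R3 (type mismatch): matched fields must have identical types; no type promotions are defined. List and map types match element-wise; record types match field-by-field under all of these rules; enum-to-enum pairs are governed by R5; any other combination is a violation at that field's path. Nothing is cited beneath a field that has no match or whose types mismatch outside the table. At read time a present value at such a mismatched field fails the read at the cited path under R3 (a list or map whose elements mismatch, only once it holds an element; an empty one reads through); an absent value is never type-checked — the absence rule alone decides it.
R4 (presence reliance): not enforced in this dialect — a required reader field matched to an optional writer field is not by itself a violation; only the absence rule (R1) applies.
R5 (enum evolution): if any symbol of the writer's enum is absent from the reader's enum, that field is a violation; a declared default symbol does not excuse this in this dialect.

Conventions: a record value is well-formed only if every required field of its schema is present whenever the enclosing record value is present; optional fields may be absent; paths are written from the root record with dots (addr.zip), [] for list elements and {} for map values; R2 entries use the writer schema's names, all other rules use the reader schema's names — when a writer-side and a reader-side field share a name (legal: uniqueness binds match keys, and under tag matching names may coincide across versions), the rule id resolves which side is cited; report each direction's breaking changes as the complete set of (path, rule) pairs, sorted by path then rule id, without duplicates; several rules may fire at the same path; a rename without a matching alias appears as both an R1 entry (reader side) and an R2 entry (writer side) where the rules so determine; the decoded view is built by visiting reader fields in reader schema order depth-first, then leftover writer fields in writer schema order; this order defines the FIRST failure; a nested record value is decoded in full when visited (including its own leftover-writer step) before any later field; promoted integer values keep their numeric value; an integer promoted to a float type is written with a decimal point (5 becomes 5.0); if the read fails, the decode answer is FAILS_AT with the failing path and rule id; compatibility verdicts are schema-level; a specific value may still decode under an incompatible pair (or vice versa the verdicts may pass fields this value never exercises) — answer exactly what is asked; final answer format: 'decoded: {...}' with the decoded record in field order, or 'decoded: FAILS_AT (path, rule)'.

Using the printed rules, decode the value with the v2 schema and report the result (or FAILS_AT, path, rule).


decoded: FAILS_AT (enabled, R3)

in Event below, arrows point writer -> reader
migrating the Event value to v2:
  tier := null (absent, optional -> null)
  read fails at enabled under R3
  => FAILS_AT (enabled, R3)
remaining Event differences; none change what is asked:
  field rating in record Event: type float64 changed to int32 -> shifts the Event verdicts, not this decode
  enum Channel (field tier in record Event): symbol URGENT removed -> shifts the Event verdicts, not this decode
  removed field verified from record Event -> shifts the Event verdicts, not this decode


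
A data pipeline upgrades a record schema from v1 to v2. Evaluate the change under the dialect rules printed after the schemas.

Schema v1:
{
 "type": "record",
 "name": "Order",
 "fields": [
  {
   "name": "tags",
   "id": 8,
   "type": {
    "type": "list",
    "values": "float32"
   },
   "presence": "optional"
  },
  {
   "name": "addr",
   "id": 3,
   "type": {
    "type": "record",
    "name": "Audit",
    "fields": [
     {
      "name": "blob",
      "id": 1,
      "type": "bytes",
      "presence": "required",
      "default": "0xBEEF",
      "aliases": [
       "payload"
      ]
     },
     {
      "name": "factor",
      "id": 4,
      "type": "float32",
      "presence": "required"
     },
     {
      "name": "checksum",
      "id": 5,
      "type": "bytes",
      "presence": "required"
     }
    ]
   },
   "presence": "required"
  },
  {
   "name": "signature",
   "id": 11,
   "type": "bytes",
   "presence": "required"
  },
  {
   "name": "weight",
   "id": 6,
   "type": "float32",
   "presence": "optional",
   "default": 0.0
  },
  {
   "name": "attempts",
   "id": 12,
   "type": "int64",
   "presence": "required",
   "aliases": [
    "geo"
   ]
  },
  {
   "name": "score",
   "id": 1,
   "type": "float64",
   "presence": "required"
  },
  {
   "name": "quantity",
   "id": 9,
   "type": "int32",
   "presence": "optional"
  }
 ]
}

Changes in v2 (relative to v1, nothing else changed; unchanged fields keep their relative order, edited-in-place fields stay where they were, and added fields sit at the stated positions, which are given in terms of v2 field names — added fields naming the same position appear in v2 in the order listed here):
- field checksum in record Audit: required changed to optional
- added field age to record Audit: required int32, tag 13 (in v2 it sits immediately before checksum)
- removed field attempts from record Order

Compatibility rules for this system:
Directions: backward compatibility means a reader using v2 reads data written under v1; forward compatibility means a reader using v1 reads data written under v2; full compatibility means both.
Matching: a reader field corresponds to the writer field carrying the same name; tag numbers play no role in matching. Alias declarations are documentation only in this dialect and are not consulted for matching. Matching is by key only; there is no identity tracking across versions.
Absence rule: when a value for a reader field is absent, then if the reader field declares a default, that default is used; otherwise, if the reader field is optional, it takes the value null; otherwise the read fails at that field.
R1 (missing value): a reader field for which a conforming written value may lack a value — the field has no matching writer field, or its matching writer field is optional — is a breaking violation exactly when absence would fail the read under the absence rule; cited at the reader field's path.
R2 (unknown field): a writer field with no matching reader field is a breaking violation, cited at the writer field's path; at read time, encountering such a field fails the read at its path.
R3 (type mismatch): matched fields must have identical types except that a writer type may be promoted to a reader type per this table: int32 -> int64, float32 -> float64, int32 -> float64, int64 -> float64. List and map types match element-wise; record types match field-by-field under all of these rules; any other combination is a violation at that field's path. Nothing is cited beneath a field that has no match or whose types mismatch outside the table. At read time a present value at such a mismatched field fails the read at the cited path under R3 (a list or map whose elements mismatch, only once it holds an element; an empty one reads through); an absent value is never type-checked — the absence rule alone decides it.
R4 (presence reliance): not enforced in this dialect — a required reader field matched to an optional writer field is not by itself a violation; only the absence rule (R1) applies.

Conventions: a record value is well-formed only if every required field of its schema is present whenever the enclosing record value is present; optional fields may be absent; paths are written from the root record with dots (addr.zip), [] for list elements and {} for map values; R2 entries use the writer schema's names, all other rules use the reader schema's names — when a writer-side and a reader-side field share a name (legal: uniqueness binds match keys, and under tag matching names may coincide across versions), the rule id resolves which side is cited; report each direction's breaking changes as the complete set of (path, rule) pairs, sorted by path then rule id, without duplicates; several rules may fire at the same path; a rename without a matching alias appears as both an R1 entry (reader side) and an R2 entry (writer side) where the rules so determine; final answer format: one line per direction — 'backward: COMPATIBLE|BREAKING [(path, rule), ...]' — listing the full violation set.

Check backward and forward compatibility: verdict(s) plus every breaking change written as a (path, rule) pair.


each type pair in Order: writer, then reader
backward analysis of Order with v2 as reader and v1 as writer:
  tags <- tags (list<float32> -> list<float32>, writer optional)
  addr <- addr (Audit -> Audit, writer required)
  signature <- signature (bytes -> bytes, writer required)
  weight <- weight (float32 -> float32, writer optional)
  score <- score (float64 -> float64, writer required)
  quantity <- quantity (int32 -> int32, writer optional)
  writer attempts: unknown to reader
  addr.blob <- addr.blob (bytes -> bytes, writer required)
  addr.factor <- addr.factor (float32 -> float32, writer required)
  no writer field matches reader addr.age
  addr.checksum <- addr.checksum (bytes -> bytes, writer required)
  rule R1 violated at addr.age
  rule R2 violated at attempts
  => 2 violation(s): backward is BREAKING for Order
forward analysis of Order with v1 as reader and v2 as writer:
  tags <- tags (list<float32> -> list<float32>, writer optional)
  addr <- addr (Audit -> Audit, writer required)
  signature <- signature (bytes -> bytes, writer required)
  weight <- weight (float32 -> float32, writer optional)
  no writer field matches reader attempts
  score <- score (float64 -> float64, writer required)
  quantity <- quantity (int32 -> int32, writer optional)
  addr.blob <- addr.blob (bytes -> bytes, writer required)
  addr.factor <- addr.factor (float32 -> float32, writer required)
  addr.checksum <- addr.checksum (bytes -> bytes, writer optional)
  writer addr.age: unknown to reader
  rule R2 violated at addr.age
  rule R1 violated at addr.checksum
  rule R1 violated at attempts
  => 3 violation(s): forward is BREAKING for Order

backward: BREAKING [(addr.age, R1), (attempts, R2)]; forward: BREAKING [(addr.age, R2), (addr.checksum, R1), (attempts, R1)]
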